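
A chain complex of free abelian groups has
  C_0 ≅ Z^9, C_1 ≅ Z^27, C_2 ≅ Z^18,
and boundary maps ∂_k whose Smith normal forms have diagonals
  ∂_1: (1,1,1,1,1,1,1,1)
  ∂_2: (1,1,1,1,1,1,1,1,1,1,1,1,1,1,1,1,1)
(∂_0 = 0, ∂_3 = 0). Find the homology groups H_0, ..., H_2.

H_0: b_0 = 9 − 0 − 8 = 1; torsion from ∂_1 factors > 1: none. So H_0 ≅ Z.
H_1: b_1 = 27 − 8 − 17 = 2; torsion from ∂_2 factors > 1: none. So H_1 ≅ Z^2.
H_2: b_2 = 18 − 17 − 0 = 1; torsion from ∂_3 factors > 1: none. So H_2 ≅ Z.

H_0 ≅ Z,  H_1 ≅ Z^2,  H_2 ≅ Z.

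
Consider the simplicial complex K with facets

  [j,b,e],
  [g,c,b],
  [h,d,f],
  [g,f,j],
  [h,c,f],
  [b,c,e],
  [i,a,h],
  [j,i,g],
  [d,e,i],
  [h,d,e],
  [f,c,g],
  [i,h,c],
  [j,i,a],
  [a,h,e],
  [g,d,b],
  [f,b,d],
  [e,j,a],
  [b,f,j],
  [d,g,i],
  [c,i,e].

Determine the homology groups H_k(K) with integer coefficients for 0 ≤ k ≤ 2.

H_0 = Z,  H_1 = Z ⊕ Z_2,  H_2 = 0.

Take the total order a < b < c < d < e < f < g < h < i < j on the vertex set. Then K (dimension 2) consists of the simplices:

  0-simplices (10): a, b, c, d, e, f, g, h, i, j
  1-simplices (30): ae, ah, ai, aj, bc, bd, be, bf, bg, bj, ce, cf, cg, ch, ci, de, df, dg, dh, di, eh, ei, ej, fg, fh, fj, gi, gj, hi, ij
  2-simplices (20): aeh, aej, ahi, aij, bce, bcg, bdf, bdg, bej, bfj, cei, cfg, cfh, chi, deh, dei, dfh, dgi, fgj, gij

Hence C_0 ≅ Z^10, C_1 ≅ Z^30, C_2 ≅ Z^20.

The boundary map ∂_1: C_1 → C_0 is given by ∂[p,q] = [q] − [p]. For instance
  ∂ae = e − a.
The resulting 10×30 matrix has rank 9, and its Smith normal form has invariant factors (1,1,1,1,1,1,1,1,1).

∂_2: C_2 → C_1 acts by ∂[p,q,r] = [q,r] − [p,r] + [p,q]. For instance
  ∂bdf = df − bf + bd,
  ∂aej = ej − aj + ae.
The 30×20 boundary matrix has rank 20 and Smith normal form diag(1,1,1,1,1,1,1,1,1,1,1,1,1,1,1,1,1,1,1,2).

Now H_k = ker ∂_k / im ∂_{k+1}, so:

  H_0: rank C_0 − rank ∂_1 = 10 − 9 = 1, and the invariant factors of ∂_1 are all 1, so H_0 ≅ Z.
  H_1: rank ker ∂_1 − rank ∂_2 = (30 − 9) − 20 = 1, and ∂_2 has invariant factor 2 > 1, so H_1 ≅ Z ⊕ Z_2.
  H_2: rank ker ∂_2 − rank ∂_3 = (20 − 20) − 0 = 0, and there is no ∂_3, so H_2 ≅ 0.

As a check, the Euler characteristic is 10 − 30 + 20 = 0, which agrees with 1 − 1 + 0 = 0.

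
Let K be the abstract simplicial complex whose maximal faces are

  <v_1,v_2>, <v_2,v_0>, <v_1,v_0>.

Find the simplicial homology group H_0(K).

Order the vertices as v_0 < v_1 < v_2. Listing each simplex with vertices in this order, K has dimension 1 with simplices:

  0-simplices (3): [v_0], [v_1], [v_2]
  1-simplices (3): [v_0,v_1], [v_0,v_2], [v_1,v_2]

giving chain groups C_0 ≅ Z^3, C_1 ≅ Z^3.

The boundary map ∂_1: C_1 → C_0 is given by ∂[p,q] = [q] − [p]. For instance
  ∂[v_0,v_1] = [v_1] − [v_0].
The resulting 3×3 matrix has rank 2, and its Smith normal form has invariant factors (1,1).

Computing H_k = (kernel of ∂_k) / (image of ∂_{k+1}):

  H_0: rank C_0 − rank ∂_1 = 3 − 2 = 1, and the invariant factors of ∂_1 are all 1, so H_0 = Z.

(K is a triangulation of the circle S^1.)

H_0 ≅ Z.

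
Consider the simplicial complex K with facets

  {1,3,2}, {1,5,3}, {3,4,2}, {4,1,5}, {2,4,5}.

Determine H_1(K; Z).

Take the total order 1 < 2 < 3 < 4 < 5 on the vertex set. Then K (dimension 2) consists of the simplices:

  0-simplices (5): [1], [2], [3], [4], [5]
  1-simplices (10): [1,2], [1,3], [1,4], [1,5], [2,3], [2,4], [2,5], [3,4], [3,5], [4,5]
  2-simplices (5): [1,2,3], [1,3,5], [1,4,5], [2,3,4], [2,4,5]

so the chain groups are C_0 ≅ Z^5, C_1 ≅ Z^10, C_2 ≅ Z^5.

Boundary ∂_1: C_1 → C_0 is given by ∂[p,q] = [q] − [p]. For instance
  ∂[1,4] = [4] − [1].
The resulting 5×10 matrix has rank 4, and its Smith normal form has invariant factors (1,1,1,1).

∂_2: C_2 → C_1 maps a triangle to the signed sum of its edges. For instance
  ∂[1,3,5] = [3,5] − [1,5] + [1,3],
  ∂[1,2,3] = [2,3] − [1,3] + [1,2].
The resulting 10×5 matrix has rank 5, and its Smith normal form has invariant factors (1,1,1,1,1).

Now H_k = ker ∂_k / im ∂_{k+1}, so:

  H_1: rank ker ∂_1 − rank ∂_2 = (10 − 4) − 5 = 1, and the invariant factors of ∂_2 are all 1, so H_1 ≅ Z.

(K is a triangulation of the Möbius band.)

H_1 ≅ Z.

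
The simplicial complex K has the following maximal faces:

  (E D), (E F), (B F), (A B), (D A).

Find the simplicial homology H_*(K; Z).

H_0 = Z,  H_1 = Z.

Fix the vertex order A < B < D < E < F and write every simplex with vertices in increasing order. Then dim K = 1 and the simplices of K are:

  0-simplices (5): A, B, D, E, F
  1-simplices (5): AB, AD, BF, DE, EF

Hence C_0 ≅ Z^5, C_1 ≅ Z^5.

∂_1: C_1 → C_0 maps an edge to its endpoints' difference, ∂[p,q] = q − p. For instance
  ∂AB = B − A.
As a 5×5 matrix over Z this has rank 4, with invariant factors (1,1,1,1).

Computing H_k = (kernel of ∂_k) / (image of ∂_{k+1}):

  H_0: rank C_0 − rank ∂_1 = 5 − 4 = 1, and the invariant factors of ∂_1 are all 1, so H_0 ≅ Z.
  H_1: rank ker ∂_1 − rank ∂_2 = (5 − 4) − 0 = 1, and there is no ∂_2, so H_1 ≅ Z.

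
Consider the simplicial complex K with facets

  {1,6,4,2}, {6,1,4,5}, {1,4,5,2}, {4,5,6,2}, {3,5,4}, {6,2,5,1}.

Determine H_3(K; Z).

Fix the vertex order 1 < 2 < 3 < 4 < 5 < 6 and write every simplex with vertices in increasing order. Then dim K = 3 and the simplices of K are:

  0-simplices (6): [1], [2], [3], [4], [5], [6]
  1-simplices (12): [1,2], [1,4], [1,5], [1,6], [2,4], [2,5], [2,6], [3,4], [3,5], [4,5], [4,6], [5,6]
  2-simplices (11): [1,2,4], [1,2,5], [1,2,6], [1,4,5], [1,4,6], [1,5,6], [2,4,5], [2,4,6], [2,5,6], [3,4,5], [4,5,6]
  3-simplices (5): [1,2,4,5], [1,2,4,6], [1,2,5,6], [1,4,5,6], [2,4,5,6]

giving chain groups C_0 ≅ Z^6, C_1 ≅ Z^12, C_2 ≅ Z^11, C_3 ≅ Z^5.

Boundary ∂_1: C_1 → C_0 sends each edge [p,q] (with p < q) to q − p. For instance
  ∂[5,6] = [6] − [5].
The 6×12 boundary matrix has rank 5 and Smith normal form diag(1,1,1,1,1).

The boundary map ∂_2: C_2 → C_1 sends each 2-simplex [p,q,r] to [q,r] − [p,r] + [p,q]. For instance
  ∂[1,4,6] = [4,6] − [1,6] + [1,4],
  ∂[1,2,4] = [2,4] − [1,4] + [1,2].
As a 12×11 matrix over Z this has rank 7, with invariant factors (1,1,1,1,1,1,1).

Boundary ∂_3: C_3 → C_2 sends each 3-simplex σ to the alternating sum Σ_i (−1)^i (σ with its i-th vertex removed). For instance
  ∂[1,2,4,5] = [2,4,5] − [1,4,5] + [1,2,5] − [1,2,4],
  ∂[1,2,4,6] = [2,4,6] − [1,4,6] + [1,2,6] − [1,2,4].
This gives a 11×5 integer matrix of rank 4; reducing to Smith normal form yields diagonal entries (1,1,1,1).

Computing H_k = (kernel of ∂_k) / (image of ∂_{k+1}):

  H_3: rank ker ∂_3 − rank ∂_4 = (5 − 4) − 0 = 1, and there is no ∂_4, so H_3 = Z.

H_3 = Z.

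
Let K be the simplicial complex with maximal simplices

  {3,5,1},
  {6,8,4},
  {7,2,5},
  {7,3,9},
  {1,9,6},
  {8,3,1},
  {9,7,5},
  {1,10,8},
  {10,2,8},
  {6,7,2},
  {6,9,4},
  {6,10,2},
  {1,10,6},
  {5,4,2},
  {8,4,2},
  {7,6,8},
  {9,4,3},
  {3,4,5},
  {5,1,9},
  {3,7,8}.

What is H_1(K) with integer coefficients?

H_1 ≅ Z × Z/2.

We work with the vertex ordering 1 < 2 < 3 < 4 < 5 < 6 < 7 < 8 < 9 < 10. The simplices of K, each written with vertices in increasing order, are:

  0-simplices (10): [1], [2], [3], [4], [5], [6], [7], [8], [9], [10]
  1-simplices (30): (30 of them)
  2-simplices (20): (20 of them)

so the chain groups are C_0 ≅ Z^10, C_1 ≅ Z^30, C_2 ≅ Z^20.

∂_1: C_1 → C_0 sends each edge [p,q] (with p < q) to q − p.
As a 10×30 matrix over Z this has rank 9, with invariant factors (1,1,1,1,1,1,1,1,1).

∂_2: C_2 → C_1 sends each 2-simplex [p,q,r] to [q,r] − [p,r] + [p,q]. For instance
  ∂[2,8,10] = [8,10] − [2,10] + [2,8],
  ∂[5,7,9] = [7,9] − [5,9] + [5,7].
This gives a 30×20 integer matrix of rank 20; reducing to Smith normal form yields diagonal entries (1,1,1,1,1,1,1,1,1,1,1,1,1,1,1,1,1,1,1,2).

From H_k ≅ ker(∂_k) / im(∂_{k+1}) we obtain:

  H_1: rank ker ∂_1 − rank ∂_2 = (30 − 9) − 20 = 1, and ∂_2 has invariant factor 2 > 1, so H_1 = Z × Z/2.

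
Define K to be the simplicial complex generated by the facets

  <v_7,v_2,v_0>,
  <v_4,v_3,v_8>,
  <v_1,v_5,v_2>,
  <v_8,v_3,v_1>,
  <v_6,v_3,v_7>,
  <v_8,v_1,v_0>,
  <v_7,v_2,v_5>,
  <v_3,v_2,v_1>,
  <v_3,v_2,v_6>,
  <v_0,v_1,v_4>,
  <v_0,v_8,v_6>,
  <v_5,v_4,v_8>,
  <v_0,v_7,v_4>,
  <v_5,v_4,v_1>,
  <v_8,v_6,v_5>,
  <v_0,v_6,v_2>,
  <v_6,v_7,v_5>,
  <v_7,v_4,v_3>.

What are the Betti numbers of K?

b_0 = 1, b_1 = 1, b_2 = 0.

We work with the vertex ordering v_0 < v_1 < v_2 < v_3 < v_4 < v_5 < v_6 < v_7 < v_8. The simplices of K, each written with vertices in increasing order, are:

  0-simplices (9): [v_0], [v_1], [v_2], [v_3], [v_4], [v_5], [v_6], [v_7], [v_8]
  1-simplices (27): (27 of them)
  2-simplices (18): (18 of them)

Hence C_0 ≅ Z^9, C_1 ≅ Z^27, C_2 ≅ Z^18.

The boundary map ∂_1: C_1 → C_0 is given by ∂[p,q] = [q] − [p]. For instance
  ∂[v_0,v_2] = [v_2] − [v_0].
As a 9×27 matrix over Z this has rank 8, with invariant factors (1,1,1,1,1,1,1,1).

∂_2: C_2 → C_1 acts by ∂[p,q,r] = [q,r] − [p,r] + [p,q]. For instance
  ∂[v_4,v_5,v_8] = [v_5,v_8] − [v_4,v_8] + [v_4,v_5],
  ∂[v_5,v_6,v_8] = [v_6,v_8] − [v_5,v_8] + [v_5,v_6].
As a 27×18 matrix over Z this has rank 18, with invariant factors (1,1,1,1,1,1,1,1,1,1,1,1,1,1,1,1,1,2).

Computing H_k = (kernel of ∂_k) / (image of ∂_{k+1}):

  H_0: rank C_0 − rank ∂_1 = 9 − 8 = 1, and the invariant factors of ∂_1 are all 1, so H_0 = Z.
  H_1: rank ker ∂_1 − rank ∂_2 = (27 − 8) − 18 = 1, and ∂_2 has invariant factor 2 > 1, so H_1 = Z ⊕ Z/2Z.
  H_2: rank ker ∂_2 − rank ∂_3 = (18 − 18) − 0 = 0, and there is no ∂_3, so H_2 = 0.

As a check, the Euler characteristic is 9 − 27 + 18 = 0, which agrees with 1 − 1 + 0 = 0.
(K is a triangulation of the Klein bottle.)

Hence the Betti numbers are b_0 = 1, b_1 = 1, b_2 = 0.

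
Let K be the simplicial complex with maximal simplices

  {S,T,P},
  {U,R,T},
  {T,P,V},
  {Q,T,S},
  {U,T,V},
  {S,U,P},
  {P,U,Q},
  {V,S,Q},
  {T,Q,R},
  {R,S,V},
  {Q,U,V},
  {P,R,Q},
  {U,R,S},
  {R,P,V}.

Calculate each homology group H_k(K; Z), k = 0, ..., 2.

Order the vertices as P < Q < R < S < T < U < V. Listing each simplex with vertices in this order, K has dimension 2 with simplices:

  0-simplices (7): P, Q, R, S, T, U, V
  1-simplices (21): PQ, PR, PS, PT, PU, PV, QR, QS, QT, QU, QV, RS, RT, RU, RV, ST, SU, SV, TU, TV, UV
  2-simplices (14): PQR, PQU, PRV, PST, PSU, PTV, QRT, QST, QSV, QUV, RSU, RSV, RTU, TUV

Hence C_0 ≅ Z^7, C_1 ≅ Z^21, C_2 ≅ Z^14.

∂_1: C_1 → C_0 sends each edge [p,q] (with p < q) to q − p. For instance
  ∂PQ = Q − P.
As a 7×21 matrix over Z this has rank 6, with invariant factors (1,1,1,1,1,1).

The boundary map ∂_2: C_2 → C_1 acts by ∂[p,q,r] = [q,r] − [p,r] + [p,q]. For instance
  ∂PTV = TV − PV + PT,
  ∂QUV = UV − QV + QU.
The 21×14 boundary matrix has rank 13 and Smith normal form diag(1,1,1,1,1,1,1,1,1,1,1,1,1).

Reading off H_k = ker ∂_k / im ∂_{k+1}:

  H_0: rank C_0 − rank ∂_1 = 7 − 6 = 1, and the invariant factors of ∂_1 are all 1, so H_0 = Z.
  H_1: rank ker ∂_1 − rank ∂_2 = (21 − 6) − 13 = 2, and the invariant factors of ∂_2 are all 1, so H_1 = Z^2.
  H_2: rank ker ∂_2 − rank ∂_3 = (14 − 13) − 0 = 1, and there is no ∂_3, so H_2 = Z.

H_0 ≅ Z,  H_1 ≅ Z^2,  H_2 ≅ Z.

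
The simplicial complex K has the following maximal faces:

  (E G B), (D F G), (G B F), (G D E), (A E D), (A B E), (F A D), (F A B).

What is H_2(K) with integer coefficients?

H_2 ≅ Z.

Order the vertices as A < B < D < E < F < G. Listing each simplex with vertices in this order, K has dimension 2 with simplices:

  0-simplices (6): A, B, D, E, F, G
  1-simplices (12): AB, AD, AE, AF, BE, BF, BG, DE, DF, DG, EG, FG
  2-simplices (8): ABE, ABF, ADE, ADF, BEG, BFG, DEG, DFG

giving chain groups C_0 ≅ Z^6, C_1 ≅ Z^12, C_2 ≅ Z^8.

The boundary map ∂_1: C_1 → C_0 is given by ∂[p,q] = [q] − [p]. For instance
  ∂DG = G − D.
The 6×12 boundary matrix has rank 5 and Smith normal form diag(1,1,1,1,1).

Boundary ∂_2: C_2 → C_1 acts by ∂[p,q,r] = [q,r] − [p,r] + [p,q]. For instance
  ∂ADE = DE − AE + AD,
  ∂DFG = FG − DG + DF.
The 12×8 boundary matrix has rank 7 and Smith normal form diag(1,1,1,1,1,1,1).

From H_k ≅ ker(∂_k) / im(∂_{k+1}) we obtain:

  H_2: rank ker ∂_2 − rank ∂_3 = (8 − 7) − 0 = 1, and there is no ∂_3, so H_2 = Z.

(K is a triangulation of the 2-sphere S^2.)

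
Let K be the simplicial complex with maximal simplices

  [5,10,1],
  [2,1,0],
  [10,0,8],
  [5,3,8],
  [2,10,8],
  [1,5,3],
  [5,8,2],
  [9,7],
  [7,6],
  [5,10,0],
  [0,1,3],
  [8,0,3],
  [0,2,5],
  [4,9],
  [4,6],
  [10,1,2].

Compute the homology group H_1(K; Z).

H_1 = Z ⊕ Z/2Z.

Order the vertices as 0 < 1 < 2 < 3 < 4 < 5 < 6 < 7 < 8 < 9 < 10. Listing each simplex with vertices in this order, K has dimension 2 with simplices:

  0-simplices (11): [0], [1], [2], [3], [4], [5], [6], [7], [8], [9], [10]
  1-simplices (22): [0,1], [0,2], [0,3], [0,5], [0,8], [0,10], [1,2], [1,3], [1,5], [1,10], [2,5], [2,8], [2,10], [3,5], [3,8], [4,6], [4,9], [5,8], [5,10], [6,7], [7,9], [8,10]
  2-simplices (12): [0,1,2], [0,1,3], [0,2,5], [0,3,8], [0,5,10], [0,8,10], [1,2,10], [1,3,5], [1,5,10], [2,5,8], [2,8,10], [3,5,8]

giving chain groups C_0 ≅ Z^11, C_1 ≅ Z^22, C_2 ≅ Z^12.

The boundary map ∂_1: C_1 → C_0 maps an edge to its endpoints' difference, ∂[p,q] = q − p. For instance
  ∂[5,10] = [10] − [5].
The 11×22 boundary matrix has rank 9 and Smith normal form diag(1,1,1,1,1,1,1,1,1).

The boundary map ∂_2: C_2 → C_1 acts by ∂[p,q,r] = [q,r] − [p,r] + [p,q]. For instance
  ∂[0,1,3] = [1,3] − [0,3] + [0,1],
  ∂[0,3,8] = [3,8] − [0,8] + [0,3].
This gives a 22×12 integer matrix of rank 12; reducing to Smith normal form yields diagonal entries (1,1,1,1,1,1,1,1,1,1,1,2).

Now H_k = ker ∂_k / im ∂_{k+1}, so:

  H_1: rank ker ∂_1 − rank ∂_2 = (22 − 9) − 12 = 1, and ∂_2 has invariant factor 2 > 1, so H_1 ≅ Z ⊕ Z/2Z.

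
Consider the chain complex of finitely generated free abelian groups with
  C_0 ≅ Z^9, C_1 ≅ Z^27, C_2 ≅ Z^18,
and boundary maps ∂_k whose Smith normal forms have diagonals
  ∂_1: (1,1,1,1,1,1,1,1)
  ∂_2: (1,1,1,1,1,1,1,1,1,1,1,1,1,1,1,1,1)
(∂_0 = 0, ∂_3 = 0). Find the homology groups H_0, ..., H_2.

H_0: b_0 = 9 − 0 − 8 = 1; torsion from ∂_1 factors > 1: none. So H_0 ≅ Z.
H_1: b_1 = 27 − 8 − 17 = 2; torsion from ∂_2 factors > 1: none. So H_1 ≅ Z^2.
H_2: b_2 = 18 − 17 − 0 = 1; torsion from ∂_3 factors > 1: none. So H_2 ≅ Z.

H_0 ≅ Z,  H_1 ≅ Z^2,  H_2 ≅ Z.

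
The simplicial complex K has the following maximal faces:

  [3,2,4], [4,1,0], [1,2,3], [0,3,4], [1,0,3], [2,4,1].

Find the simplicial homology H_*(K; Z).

H_0 = Z,  H_1 = 0,  H_2 = Z.

Take the total order 0 < 1 < 2 < 3 < 4 on the vertex set. Then K (dimension 2) consists of the simplices:

  0-simplices (5): [0], [1], [2], [3], [4]
  1-simplices (9): [0,1], [0,3], [0,4], [1,2], [1,3], [1,4], [2,3], [2,4], [3,4]
  2-simplices (6): [0,1,3], [0,1,4], [0,3,4], [1,2,3], [1,2,4], [2,3,4]

so the chain groups are C_0 ≅ Z^5, C_1 ≅ Z^9, C_2 ≅ Z^6.

The boundary map ∂_1: C_1 → C_0 maps an edge to its endpoints' difference, ∂[p,q] = q − p.
This gives a 5×9 integer matrix of rank 4; reducing to Smith normal form yields diagonal entries (1,1,1,1).

Boundary ∂_2: C_2 → C_1 maps a triangle to the signed sum of its edges. For instance
  ∂[0,1,3] = [1,3] − [0,3] + [0,1],
  ∂[0,3,4] = [3,4] − [0,4] + [0,3].
As a 9×6 matrix over Z this has rank 5, with invariant factors (1,1,1,1,1).

Reading off H_k = ker ∂_k / im ∂_{k+1}:

  H_0: rank C_0 − rank ∂_1 = 5 − 4 = 1, and the invariant factors of ∂_1 are all 1, so H_0 ≅ Z.
  H_1: rank ker ∂_1 − rank ∂_2 = (9 − 4) − 5 = 0, and the invariant factors of ∂_2 are all 1, so H_1 ≅ 0.
  H_2: rank ker ∂_2 − rank ∂_3 = (6 − 5) − 0 = 1, and there is no ∂_3, so H_2 ≅ Z.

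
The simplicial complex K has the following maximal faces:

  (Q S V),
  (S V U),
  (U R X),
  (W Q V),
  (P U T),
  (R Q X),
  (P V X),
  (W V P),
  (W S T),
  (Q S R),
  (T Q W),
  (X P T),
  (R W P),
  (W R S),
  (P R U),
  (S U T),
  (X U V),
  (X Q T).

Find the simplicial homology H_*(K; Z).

Take the total order P < Q < R < S < T < U < V < W < X on the vertex set. Then K (dimension 2) consists of the simplices:

  0-simplices (9): P, Q, R, S, T, U, V, W, X
  1-simplices (27): PR, PT, PU, PV, PW, PX, QR, QS, QT, QV, QW, QX, RS, RU, RW, RX, ST, SU, SV, SW, TU, TW, TX, UV, UX, VW, VX
  2-simplices (18): PRU, PRW, PTU, PTX, PVW, PVX, QRS, QRX, QSV, QTW, QTX, QVW, RSW, RUX, STU, STW, SUV, UVX

so the chain groups are C_0 ≅ Z^9, C_1 ≅ Z^27, C_2 ≅ Z^18.

∂_1: C_1 → C_0 is given by ∂[p,q] = [q] − [p].
The resulting 9×27 matrix has rank 8, and its Smith normal form has invariant factors (1,1,1,1,1,1,1,1).

The boundary map ∂_2: C_2 → C_1 maps a triangle to the signed sum of its edges. For instance
  ∂QTX = TX − QX + QT,
  ∂STW = TW − SW + ST.
The resulting 27×18 matrix has rank 18, and its Smith normal form has invariant factors (1,1,1,1,1,1,1,1,1,1,1,1,1,1,1,1,1,2).

Computing H_k = (kernel of ∂_k) / (image of ∂_{k+1}):

  H_0: rank C_0 − rank ∂_1 = 9 − 8 = 1, and the invariant factors of ∂_1 are all 1, so H_0 = Z.
  H_1: rank ker ∂_1 − rank ∂_2 = (27 − 8) − 18 = 1, and ∂_2 has invariant factor 2 > 1, so H_1 = Z ⊕ Z/2Z.
  H_2: rank ker ∂_2 − rank ∂_3 = (18 − 18) − 0 = 0, and there is no ∂_3, so H_2 = 0.

(K is a triangulation of the Klein bottle.)

H_0 = Z,  H_1 = Z ⊕ Z/2Z,  H_2 = 0.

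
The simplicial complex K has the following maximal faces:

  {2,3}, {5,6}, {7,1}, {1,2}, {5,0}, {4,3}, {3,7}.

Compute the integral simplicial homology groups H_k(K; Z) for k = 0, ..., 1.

Take the total order 0 < 1 < 2 < 3 < 4 < 5 < 6 < 7 on the vertex set. Then K (dimension 1) consists of the simplices:

  0-simplices (8): [0], [1], [2], [3], [4], [5], [6], [7]
  1-simplices (7): [0,5], [1,2], [1,7], [2,3], [3,4], [3,7], [5,6]

Hence C_0 ≅ Z^8, C_1 ≅ Z^7.

The boundary map ∂_1: C_1 → C_0 is given by ∂[p,q] = [q] − [p]. For instance
  ∂[2,3] = [3] − [2].
This gives a 8×7 integer matrix of rank 6; reducing to Smith normal form yields diagonal entries (1,1,1,1,1,1).

Reading off H_k = ker ∂_k / im ∂_{k+1}:

  H_0: rank C_0 − rank ∂_1 = 8 − 6 = 2, and the invariant factors of ∂_1 are all 1, so H_0 ≅ Z^2.
  H_1: rank ker ∂_1 − rank ∂_2 = (7 − 6) − 0 = 1, and there is no ∂_2, so H_1 ≅ Z.

As a check, the Euler characteristic is 8 − 7 = 1, which agrees with 2 − 1 = 1.

H_0 = Z^2,  H_1 = Z.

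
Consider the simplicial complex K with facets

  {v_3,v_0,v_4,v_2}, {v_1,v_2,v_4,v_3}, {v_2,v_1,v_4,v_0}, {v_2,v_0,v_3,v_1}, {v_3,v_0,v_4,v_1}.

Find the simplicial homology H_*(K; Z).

H_0 = Z,  H_1 = 0,  H_2 = 0,  H_3 = Z.

K has 5 vertices, 10 edges, 10 triangles, 5 3-simplices.
rank ∂_0 = 0, rank ∂_1 = 4 ⇒ b_0 = 5 − 0 − 4 = 1; all invariant factors of ∂_1 are 1 so no torsion. So H_0 = Z.
rank ∂_1 = 4, rank ∂_2 = 6 ⇒ b_1 = 10 − 4 − 6 = 0; all invariant factors of ∂_2 are 1 so no torsion. So H_1 = 0.
rank ∂_2 = 6, rank ∂_3 = 4 ⇒ b_2 = 10 − 6 − 4 = 0; all invariant factors of ∂_3 are 1 so no torsion. So H_2 = 0.
rank ∂_3 = 4, rank ∂_4 = 0 ⇒ b_3 = 5 − 4 − 0 = 1. So H_3 = Z.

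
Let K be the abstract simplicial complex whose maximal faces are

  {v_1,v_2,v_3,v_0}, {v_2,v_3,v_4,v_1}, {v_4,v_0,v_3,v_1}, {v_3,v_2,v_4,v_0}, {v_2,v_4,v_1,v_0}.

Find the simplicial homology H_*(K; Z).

H_0 ≅ Z,  H_1 = 0,  H_2 = 0,  H_3 ≅ Z.

Fix the vertex order v_0 < v_1 < v_2 < v_3 < v_4 and write every simplex with vertices in increasing order. Then dim K = 3 and the simplices of K are:

  0-simplices (5): [v_0], [v_1], [v_2], [v_3], [v_4]
  1-simplices (10): [v_0,v_1], [v_0,v_2], [v_0,v_3], [v_0,v_4], [v_1,v_2], [v_1,v_3], [v_1,v_4], [v_2,v_3], [v_2,v_4], [v_3,v_4]
  2-simplices (10): [v_0,v_1,v_2], [v_0,v_1,v_3], [v_0,v_1,v_4], [v_0,v_2,v_3], [v_0,v_2,v_4], [v_0,v_3,v_4], [v_1,v_2,v_3], [v_1,v_2,v_4], [v_1,v_3,v_4], [v_2,v_3,v_4]
  3-simplices (5): [v_0,v_1,v_2,v_3], [v_0,v_1,v_2,v_4], [v_0,v_1,v_3,v_4], [v_0,v_2,v_3,v_4], [v_1,v_2,v_3,v_4]

giving chain groups C_0 ≅ Z^5, C_1 ≅ Z^10, C_2 ≅ Z^10, C_3 ≅ Z^5.

The boundary map ∂_1: C_1 → C_0 is given by ∂[p,q] = [q] − [p].
As a 5×10 matrix over Z this has rank 4, with invariant factors (1,1,1,1).

∂_2: C_2 → C_1 sends each 2-simplex [p,q,r] to [q,r] − [p,r] + [p,q]. For instance
  ∂[v_1,v_2,v_4] = [v_2,v_4] − [v_1,v_4] + [v_1,v_2],
  ∂[v_0,v_2,v_3] = [v_2,v_3] − [v_0,v_3] + [v_0,v_2].
As a 10×10 matrix over Z this has rank 6, with invariant factors (1,1,1,1,1,1).

The boundary map ∂_3: C_3 → C_2 sends each 3-simplex σ to the alternating sum Σ_i (−1)^i (σ with its i-th vertex removed). For instance
  ∂[v_0,v_2,v_3,v_4] = [v_2,v_3,v_4] − [v_0,v_3,v_4] + [v_0,v_2,v_4] − [v_0,v_2,v_3],
  ∂[v_0,v_1,v_2,v_4] = [v_1,v_2,v_4] − [v_0,v_2,v_4] + [v_0,v_1,v_4] − [v_0,v_1,v_2].
This gives a 10×5 integer matrix of rank 4; reducing to Smith normal form yields diagonal entries (1,1,1,1).

Computing H_k = (kernel of ∂_k) / (image of ∂_{k+1}):

  H_0: rank C_0 − rank ∂_1 = 5 − 4 = 1, and the invariant factors of ∂_1 are all 1, so H_0 ≅ Z.
  H_1: rank ker ∂_1 − rank ∂_2 = (10 − 4) − 6 = 0, and the invariant factors of ∂_2 are all 1, so H_1 ≅ 0.
  H_2: rank ker ∂_2 − rank ∂_3 = (10 − 6) − 4 = 0, and the invariant factors of ∂_3 are all 1, so H_2 ≅ 0.
  H_3: rank ker ∂_3 − rank ∂_4 = (5 − 4) − 0 = 1, and there is no ∂_4, so H_3 ≅ Z.

As a check, the Euler characteristic is 5 − 10 + 10 − 5 = 0, which agrees with 1 − 0 + 0 − 1 = 0.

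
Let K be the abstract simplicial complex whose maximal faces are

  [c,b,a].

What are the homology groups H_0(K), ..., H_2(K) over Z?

Fix the vertex order a < b < c and write every simplex with vertices in increasing order. Then dim K = 2 and the simplices of K are:

  0-simplices (3): a, b, c
  1-simplices (3): ab, ac, bc
  2-simplices (1): abc

so the chain groups are C_0 ≅ Z^3, C_1 ≅ Z^3, C_2 ≅ Z^1.

∂_1: C_1 → C_0 is given by ∂[p,q] = [q] − [p].
As a 3×3 matrix over Z this has rank 2, with invariant factors (1,1).

∂_2: C_2 → C_1 acts by ∂[p,q,r] = [q,r] − [p,r] + [p,q]. For instance
  ∂abc = bc − ac + ab.
This gives a 3×1 integer matrix of rank 1; reducing to Smith normal form yields diagonal entries (1).

Now H_k = ker ∂_k / im ∂_{k+1}, so:

  H_0: rank C_0 − rank ∂_1 = 3 − 2 = 1, and the invariant factors of ∂_1 are all 1, so H_0 = Z.
  H_1: rank ker ∂_1 − rank ∂_2 = (3 − 2) − 1 = 0, and the invariant factors of ∂_2 are all 1, so H_1 = 0.
  H_2: rank ker ∂_2 − rank ∂_3 = (1 − 1) − 0 = 0, and there is no ∂_3, so H_2 = 0.

H_0 = Z,  H_1 = 0,  H_2 = 0.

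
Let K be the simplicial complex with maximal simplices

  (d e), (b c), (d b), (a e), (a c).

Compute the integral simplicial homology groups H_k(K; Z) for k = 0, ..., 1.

Order the vertices as a < b < c < d < e. Listing each simplex with vertices in this order, K has dimension 1 with simplices:

  0-simplices (5): a, b, c, d, e
  1-simplices (5): ac, ae, bc, bd, de

giving chain groups C_0 ≅ Z^5, C_1 ≅ Z^5.

Boundary ∂_1: C_1 → C_0 is given by ∂[p,q] = [q] − [p].
The 5×5 boundary matrix has rank 4 and Smith normal form diag(1,1,1,1).

Computing H_k = (kernel of ∂_k) / (image of ∂_{k+1}):

  H_0: rank C_0 − rank ∂_1 = 5 − 4 = 1, and the invariant factors of ∂_1 are all 1, so H_0 = Z.
  H_1: rank ker ∂_1 − rank ∂_2 = (5 − 4) − 0 = 1, and there is no ∂_2, so H_1 = Z.

(K is a triangulation of the circle S^1.)

H_0 ≅ Z,  H_1 ≅ Z.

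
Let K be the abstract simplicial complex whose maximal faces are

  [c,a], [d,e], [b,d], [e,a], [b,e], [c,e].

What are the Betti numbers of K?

b_0 = 1, b_1 = 2.

Fix the vertex order a < b < c < d < e and write every simplex with vertices in increasing order. Then dim K = 1 and the simplices of K are:

  0-simplices (5): a, b, c, d, e
  1-simplices (6): ac, ae, bd, be, ce, de

giving chain groups C_0 ≅ Z^5, C_1 ≅ Z^6.

Boundary ∂_1: C_1 → C_0 maps an edge to its endpoints' difference, ∂[p,q] = q − p. For instance
  ∂ce = e − c.
The resulting 5×6 matrix has rank 4, and its Smith normal form has invariant factors (1,1,1,1).

Now H_k = ker ∂_k / im ∂_{k+1}, so:

  H_0: rank C_0 − rank ∂_1 = 5 − 4 = 1, and the invariant factors of ∂_1 are all 1, so H_0 ≅ Z.
  H_1: rank ker ∂_1 − rank ∂_2 = (6 − 4) − 0 = 2, and there is no ∂_2, so H_1 ≅ Z^2.

Hence the Betti numbers are b_0 = 1, b_1 = 2.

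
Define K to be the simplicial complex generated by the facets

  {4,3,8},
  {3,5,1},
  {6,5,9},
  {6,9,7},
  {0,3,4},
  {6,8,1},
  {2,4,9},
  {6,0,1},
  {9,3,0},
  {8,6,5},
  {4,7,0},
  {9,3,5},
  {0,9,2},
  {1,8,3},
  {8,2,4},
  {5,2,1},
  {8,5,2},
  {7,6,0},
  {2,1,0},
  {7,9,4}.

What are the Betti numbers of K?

b_0 = 1, b_1 = 1, b_2 = 0.

Take the total order 0 < 1 < 2 < 3 < 4 < 5 < 6 < 7 < 8 < 9 on the vertex set. Then K (dimension 2) consists of the simplices:

  0-simplices (10): [0], [1], [2], [3], [4], [5], [6], [7], [8], [9]
  1-simplices (30): (30 of them)
  2-simplices (20): (20 of them)

giving chain groups C_0 ≅ Z^10, C_1 ≅ Z^30, C_2 ≅ Z^20.

∂_1: C_1 → C_0 is given by ∂[p,q] = [q] − [p]. For instance
  ∂[4,9] = [9] − [4].
This gives a 10×30 integer matrix of rank 9; reducing to Smith normal form yields diagonal entries (1,1,1,1,1,1,1,1,1).

∂_2: C_2 → C_1 acts by ∂[p,q,r] = [q,r] − [p,r] + [p,q]. For instance
  ∂[2,4,9] = [4,9] − [2,9] + [2,4],
  ∂[1,2,5] = [2,5] − [1,5] + [1,2].
The 30×20 boundary matrix has rank 20 and Smith normal form diag(1,1,1,1,1,1,1,1,1,1,1,1,1,1,1,1,1,1,1,2).

Now H_k = ker ∂_k / im ∂_{k+1}, so:

  H_0: rank C_0 − rank ∂_1 = 10 − 9 = 1, and the invariant factors of ∂_1 are all 1, so H_0 = Z.
  H_1: rank ker ∂_1 − rank ∂_2 = (30 − 9) − 20 = 1, and ∂_2 has invariant factor 2 > 1, so H_1 = Z ⊕ Z/2Z.
  H_2: rank ker ∂_2 − rank ∂_3 = (20 − 20) − 0 = 0, and there is no ∂_3, so H_2 = 0.

Hence the Betti numbers are b_0 = 1, b_1 = 1, b_2 = 0.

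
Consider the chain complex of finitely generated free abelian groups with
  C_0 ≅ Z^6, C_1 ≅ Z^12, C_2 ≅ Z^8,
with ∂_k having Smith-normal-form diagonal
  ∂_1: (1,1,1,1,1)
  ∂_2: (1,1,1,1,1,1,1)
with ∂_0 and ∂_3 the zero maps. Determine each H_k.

H_0: b_0 = 6 − 0 − 5 = 1; torsion from ∂_1 factors > 1: none. So H_0 = Z.
H_1: b_1 = 12 − 5 − 7 = 0; torsion from ∂_2 factors > 1: none. So H_1 = 0.
H_2: b_2 = 8 − 7 − 0 = 1; torsion from ∂_3 factors > 1: none. So H_2 = Z.

H_0 = Z,  H_1 = 0,  H_2 = Z.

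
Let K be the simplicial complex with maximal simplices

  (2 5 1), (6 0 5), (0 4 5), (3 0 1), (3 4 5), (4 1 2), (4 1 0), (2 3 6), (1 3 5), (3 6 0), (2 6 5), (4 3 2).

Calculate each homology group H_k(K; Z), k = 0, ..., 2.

H_0 = Z,  H_1 = Z/2Z,  H_2 = 0.

We work with the vertex ordering 0 < 1 < 2 < 3 < 4 < 5 < 6. The simplices of K, each written with vertices in increasing order, are:

  0-simplices (7): [0], [1], [2], [3], [4], [5], [6]
  1-simplices (18): [0,1], [0,3], [0,4], [0,5], [0,6], [1,2], [1,3], [1,4], [1,5], [2,3], [2,4], [2,5], [2,6], [3,4], [3,5], [3,6], [4,5], [5,6]
  2-simplices (12): [0,1,3], [0,1,4], [0,3,6], [0,4,5], [0,5,6], [1,2,4], [1,2,5], [1,3,5], [2,3,4], [2,3,6], [2,5,6], [3,4,5]

Hence C_0 ≅ Z^7, C_1 ≅ Z^18, C_2 ≅ Z^12.

∂_1: C_1 → C_0 sends each edge [p,q] (with p < q) to q − p.
As a 7×18 matrix over Z this has rank 6, with invariant factors (1,1,1,1,1,1).

The boundary map ∂_2: C_2 → C_1 acts by ∂[p,q,r] = [q,r] − [p,r] + [p,q]. For instance
  ∂[2,3,6] = [3,6] − [2,6] + [2,3],
  ∂[0,5,6] = [5,6] − [0,6] + [0,5].
The 18×12 boundary matrix has rank 12 and Smith normal form diag(1,1,1,1,1,1,1,1,1,1,1,2).

From H_k ≅ ker(∂_k) / im(∂_{k+1}) we obtain:

  H_0: rank C_0 − rank ∂_1 = 7 − 6 = 1, and the invariant factors of ∂_1 are all 1, so H_0 ≅ Z.
  H_1: rank ker ∂_1 − rank ∂_2 = (18 − 6) − 12 = 0, and ∂_2 has invariant factor 2 > 1, so H_1 ≅ Z/2Z.
  H_2: rank ker ∂_2 − rank ∂_3 = (12 − 12) − 0 = 0, and there is no ∂_3, so H_2 ≅ 0.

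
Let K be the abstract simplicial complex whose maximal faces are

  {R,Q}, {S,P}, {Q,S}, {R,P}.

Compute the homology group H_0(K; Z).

H_0 ≅ Z.

We work with the vertex ordering P < Q < R < S. The simplices of K, each written with vertices in increasing order, are:

  0-simplices (4): P, Q, R, S
  1-simplices (4): PR, PS, QR, QS

Hence C_0 ≅ Z^4, C_1 ≅ Z^4.

The boundary map ∂_1: C_1 → C_0 maps an edge to its endpoints' difference, ∂[p,q] = q − p. For instance
  ∂PR = R − P.
The 4×4 boundary matrix has rank 3 and Smith normal form diag(1,1,1).

Computing H_k = (kernel of ∂_k) / (image of ∂_{k+1}):

  H_0: rank C_0 − rank ∂_1 = 4 − 3 = 1, and the invariant factors of ∂_1 are all 1, so H_0 = Z.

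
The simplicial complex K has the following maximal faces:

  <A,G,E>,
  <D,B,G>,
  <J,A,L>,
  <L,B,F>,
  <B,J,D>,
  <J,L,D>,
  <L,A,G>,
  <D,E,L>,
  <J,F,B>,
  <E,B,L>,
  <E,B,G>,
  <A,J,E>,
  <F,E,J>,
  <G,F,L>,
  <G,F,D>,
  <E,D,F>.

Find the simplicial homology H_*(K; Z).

H_0 ≅ Z,  H_1 ≅ Z^2,  H_2 ≅ Z.

K has 8 vertices, 24 edges, 16 triangles.
rank ∂_0 = 0, rank ∂_1 = 7 ⇒ b_0 = 8 − 0 − 7 = 1; all invariant factors of ∂_1 are 1 so no torsion. So H_0 = Z.
rank ∂_1 = 7, rank ∂_2 = 15 ⇒ b_1 = 24 − 7 − 15 = 2; all invariant factors of ∂_2 are 1 so no torsion. So H_1 = Z^2.
rank ∂_2 = 15, rank ∂_3 = 0 ⇒ b_2 = 16 − 15 − 0 = 1. So H_2 = Z.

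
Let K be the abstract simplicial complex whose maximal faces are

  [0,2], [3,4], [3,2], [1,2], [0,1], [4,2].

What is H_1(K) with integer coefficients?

Fix the vertex order 0 < 1 < 2 < 3 < 4 and write every simplex with vertices in increasing order. Then dim K = 1 and the simplices of K are:

  0-simplices (5): [0], [1], [2], [3], [4]
  1-simplices (6): [0,1], [0,2], [1,2], [2,3], [2,4], [3,4]

Hence C_0 ≅ Z^5, C_1 ≅ Z^6.

∂_1: C_1 → C_0 is given by ∂[p,q] = [q] − [p]. For instance
  ∂[3,4] = [4] − [3].
The resulting 5×6 matrix has rank 4, and its Smith normal form has invariant factors (1,1,1,1).

Computing H_k = (kernel of ∂_k) / (image of ∂_{k+1}):

  H_1: rank ker ∂_1 − rank ∂_2 = (6 − 4) − 0 = 2, and there is no ∂_2, so H_1 ≅ Z^2.

(K is a triangulation of a wedge of 2 circles.)

H_1 = Z^2.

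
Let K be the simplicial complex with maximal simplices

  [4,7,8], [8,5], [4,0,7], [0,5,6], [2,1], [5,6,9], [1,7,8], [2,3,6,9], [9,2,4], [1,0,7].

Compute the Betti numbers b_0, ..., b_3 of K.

b_0 = 1, b_1 = 3, b_2 = 0, b_3 = 0.

Fix the vertex order 0 < 1 < 2 < 3 < 4 < 5 < 6 < 7 < 8 < 9 and write every simplex with vertices in increasing order. Then dim K = 3 and the simplices of K are:

  0-simplices (10): [0], [1], [2], [3], [4], [5], [6], [7], [8], [9]
  1-simplices (22): [0,1], [0,4], [0,5], [0,6], [0,7], [1,2], [1,7], [1,8], [2,3], [2,4], [2,6], [2,9], [3,6], [3,9], [4,7], [4,8], [4,9], [5,6], [5,8], [5,9], [6,9], [7,8]
  2-simplices (11): [0,1,7], [0,4,7], [0,5,6], [1,7,8], [2,3,6], [2,3,9], [2,4,9], [2,6,9], [3,6,9], [4,7,8], [5,6,9]
  3-simplices (1): [2,3,6,9]

giving chain groups C_0 ≅ Z^10, C_1 ≅ Z^22, C_2 ≅ Z^11, C_3 ≅ Z^1.

Boundary ∂_1: C_1 → C_0 maps an edge to its endpoints' difference, ∂[p,q] = q − p. For instance
  ∂[2,6] = [6] − [2].
This gives a 10×22 integer matrix of rank 9; reducing to Smith normal form yields diagonal entries (1,1,1,1,1,1,1,1,1).

∂_2: C_2 → C_1 acts by ∂[p,q,r] = [q,r] − [p,r] + [p,q]. For instance
  ∂[3,6,9] = [6,9] − [3,9] + [3,6],
  ∂[0,5,6] = [5,6] − [0,6] + [0,5].
The 22×11 boundary matrix has rank 10 and Smith normal form diag(1,1,1,1,1,1,1,1,1,1).

∂_3: C_3 → C_2 sends each 3-simplex σ to the alternating sum Σ_i (−1)^i (σ with its i-th vertex removed). For instance
  ∂[2,3,6,9] = [3,6,9] − [2,6,9] + [2,3,9] − [2,3,6].
This gives a 11×1 integer matrix of rank 1; reducing to Smith normal form yields diagonal entries (1).

Now H_k = ker ∂_k / im ∂_{k+1}, so:

  H_0: rank C_0 − rank ∂_1 = 10 − 9 = 1, and the invariant factors of ∂_1 are all 1, so H_0 = Z.
  H_1: rank ker ∂_1 − rank ∂_2 = (22 − 9) − 10 = 3, and the invariant factors of ∂_2 are all 1, so H_1 = Z^3.
  H_2: rank ker ∂_2 − rank ∂_3 = (11 − 10) − 1 = 0, and the invariant factors of ∂_3 are all 1, so H_2 = 0.
  H_3: rank ker ∂_3 − rank ∂_4 = (1 − 1) − 0 = 0, and there is no ∂_4, so H_3 = 0.

Hence the Betti numbers are b_0 = 1, b_1 = 3, b_2 = 0, b_3 = 0.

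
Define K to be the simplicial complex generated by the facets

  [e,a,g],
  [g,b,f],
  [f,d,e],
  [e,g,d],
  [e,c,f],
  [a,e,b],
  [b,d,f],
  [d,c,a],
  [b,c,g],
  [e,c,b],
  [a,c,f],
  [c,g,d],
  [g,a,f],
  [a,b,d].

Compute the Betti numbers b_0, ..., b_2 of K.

Order the vertices as a < b < c < d < e < f < g. Listing each simplex with vertices in this order, K has dimension 2 with simplices:

  0-simplices (7): a, b, c, d, e, f, g
  1-simplices (21): ab, ac, ad, ae, af, ag, bc, bd, be, bf, bg, cd, ce, cf, cg, de, df, dg, ef, eg, fg
  2-simplices (14): abd, abe, acd, acf, aeg, afg, bce, bcg, bdf, bfg, cdg, cef, def, deg

giving chain groups C_0 ≅ Z^7, C_1 ≅ Z^21, C_2 ≅ Z^14.

∂_1: C_1 → C_0 is given by ∂[p,q] = [q] − [p]. For instance
  ∂eg = g − e.
This gives a 7×21 integer matrix of rank 6; reducing to Smith normal form yields diagonal entries (1,1,1,1,1,1).

The boundary map ∂_2: C_2 → C_1 acts by ∂[p,q,r] = [q,r] − [p,r] + [p,q]. For instance
  ∂def = ef − df + de,
  ∂aeg = eg − ag + ae.
As a 21×14 matrix over Z this has rank 13, with invariant factors (1,1,1,1,1,1,1,1,1,1,1,1,1).

Computing H_k = (kernel of ∂_k) / (image of ∂_{k+1}):

  H_0: rank C_0 − rank ∂_1 = 7 − 6 = 1, and the invariant factors of ∂_1 are all 1, so H_0 ≅ Z.
  H_1: rank ker ∂_1 − rank ∂_2 = (21 − 6) − 13 = 2, and the invariant factors of ∂_2 are all 1, so H_1 ≅ Z^2.
  H_2: rank ker ∂_2 − rank ∂_3 = (14 − 13) − 0 = 1, and there is no ∂_3, so H_2 ≅ Z.

Hence the Betti numbers are b_0 = 1, b_1 = 2, b_2 = 1.

b_0 = 1, b_1 = 2, b_2 = 1.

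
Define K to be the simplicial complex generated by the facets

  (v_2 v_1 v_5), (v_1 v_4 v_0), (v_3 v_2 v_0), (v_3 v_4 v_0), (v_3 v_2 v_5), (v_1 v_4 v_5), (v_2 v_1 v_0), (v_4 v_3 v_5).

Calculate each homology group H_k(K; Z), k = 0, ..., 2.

K has 6 vertices, 12 edges, 8 triangles.
rank ∂_0 = 0, rank ∂_1 = 5 ⇒ b_0 = 6 − 0 − 5 = 1; all invariant factors of ∂_1 are 1 so no torsion. So H_0 ≅ Z.
rank ∂_1 = 5, rank ∂_2 = 7 ⇒ b_1 = 12 − 5 − 7 = 0; all invariant factors of ∂_2 are 1 so no torsion. So H_1 ≅ 0.
rank ∂_2 = 7, rank ∂_3 = 0 ⇒ b_2 = 8 − 7 − 0 = 1. So H_2 ≅ Z.

H_0 ≅ Z,  H_1 = 0,  H_2 ≅ Z.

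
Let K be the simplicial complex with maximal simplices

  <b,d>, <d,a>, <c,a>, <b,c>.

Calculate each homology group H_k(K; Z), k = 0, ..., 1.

H_0 = Z,  H_1 = Z.

Take the total order a < b < c < d on the vertex set. Then K (dimension 1) consists of the simplices:

  0-simplices (4): a, b, c, d
  1-simplices (4): ac, ad, bc, bd

Hence C_0 ≅ Z^4, C_1 ≅ Z^4.

∂_1: C_1 → C_0 sends each edge [p,q] (with p < q) to q − p. For instance
  ∂ac = c − a.
The resulting 4×4 matrix has rank 3, and its Smith normal form has invariant factors (1,1,1).

From H_k ≅ ker(∂_k) / im(∂_{k+1}) we obtain:

  H_0: rank C_0 − rank ∂_1 = 4 − 3 = 1, and the invariant factors of ∂_1 are all 1, so H_0 = Z.
  H_1: rank ker ∂_1 − rank ∂_2 = (4 − 3) − 0 = 1, and there is no ∂_2, so H_1 = Z.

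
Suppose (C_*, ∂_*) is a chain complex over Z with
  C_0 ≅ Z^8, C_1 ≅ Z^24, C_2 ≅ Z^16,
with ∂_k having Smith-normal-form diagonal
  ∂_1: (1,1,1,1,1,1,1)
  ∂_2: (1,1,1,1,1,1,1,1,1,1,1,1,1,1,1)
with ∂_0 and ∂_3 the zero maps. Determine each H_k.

H_0: b_0 = 8 − 0 − 7 = 1; torsion from ∂_1 factors > 1: none. So H_0 ≅ Z.
H_1: b_1 = 24 − 7 − 15 = 2; torsion from ∂_2 factors > 1: none. So H_1 ≅ Z^2.
H_2: b_2 = 16 − 15 − 0 = 1; torsion from ∂_3 factors > 1: none. So H_2 ≅ Z.

H_0 ≅ Z,  H_1 ≅ Z^2,  H_2 ≅ Z.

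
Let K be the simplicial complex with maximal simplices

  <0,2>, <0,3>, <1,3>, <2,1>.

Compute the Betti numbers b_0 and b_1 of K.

b_0 = 1, b_1 = 1.

Take the total order 0 < 1 < 2 < 3 on the vertex set. Then K (dimension 1) consists of the simplices:

  0-simplices (4): [0], [1], [2], [3]
  1-simplices (4): [0,2], [0,3], [1,2], [1,3]

giving chain groups C_0 ≅ Z^4, C_1 ≅ Z^4.

The boundary map ∂_1: C_1 → C_0 is given by ∂[p,q] = [q] − [p].
The resulting 4×4 matrix has rank 3, and its Smith normal form has invariant factors (1,1,1).

From H_k ≅ ker(∂_k) / im(∂_{k+1}) we obtain:

  H_0: rank C_0 − rank ∂_1 = 4 − 3 = 1, and the invariant factors of ∂_1 are all 1, so H_0 = Z.
  H_1: rank ker ∂_1 − rank ∂_2 = (4 − 3) − 0 = 1, and there is no ∂_2, so H_1 = Z.

As a check, the Euler characteristic is 4 − 4 = 0, which agrees with 1 − 1 = 0.
(K is a triangulation of the circle S^1.)

Hence the Betti numbers are b_0 = 1, b_1 = 1.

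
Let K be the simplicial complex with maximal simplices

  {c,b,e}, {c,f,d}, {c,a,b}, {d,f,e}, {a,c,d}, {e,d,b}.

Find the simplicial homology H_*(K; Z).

Order the vertices as a < b < c < d < e < f. Listing each simplex with vertices in this order, K has dimension 2 with simplices:

  0-simplices (6): a, b, c, d, e, f
  1-simplices (12): ab, ac, ad, bc, bd, be, cd, ce, cf, de, df, ef
  2-simplices (6): abc, acd, bce, bde, cdf, def

so the chain groups are C_0 ≅ Z^6, C_1 ≅ Z^12, C_2 ≅ Z^6.

The boundary map ∂_1: C_1 → C_0 maps an edge to its endpoints' difference, ∂[p,q] = q − p. For instance
  ∂df = f − d.
The resulting 6×12 matrix has rank 5, and its Smith normal form has invariant factors (1,1,1,1,1).

The boundary map ∂_2: C_2 → C_1 sends each 2-simplex [p,q,r] to [q,r] − [p,r] + [p,q]. For instance
  ∂bce = ce − be + bc,
  ∂def = ef − df + de.
The 12×6 boundary matrix has rank 6 and Smith normal form diag(1,1,1,1,1,1).

Computing H_k = (kernel of ∂_k) / (image of ∂_{k+1}):

  H_0: rank C_0 − rank ∂_1 = 6 − 5 = 1, and the invariant factors of ∂_1 are all 1, so H_0 ≅ Z.
  H_1: rank ker ∂_1 − rank ∂_2 = (12 − 5) − 6 = 1, and the invariant factors of ∂_2 are all 1, so H_1 ≅ Z.
  H_2: rank ker ∂_2 − rank ∂_3 = (6 − 6) − 0 = 0, and there is no ∂_3, so H_2 ≅ 0.

(K is a triangulation of the cylinder S^1 x I.)

H_0 = Z,  H_1 = Z,  H_2 = 0.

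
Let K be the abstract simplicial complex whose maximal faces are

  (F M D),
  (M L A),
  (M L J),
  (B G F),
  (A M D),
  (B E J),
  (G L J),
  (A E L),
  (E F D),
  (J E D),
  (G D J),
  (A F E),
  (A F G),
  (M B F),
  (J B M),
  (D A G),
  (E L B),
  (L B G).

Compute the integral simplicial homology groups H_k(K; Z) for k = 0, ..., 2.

H_0 ≅ Z,  H_1 ≅ Z ⊕ Z/2,  H_2 = 0.

We work with the vertex ordering A < B < D < E < F < G < J < L < M. The simplices of K, each written with vertices in increasing order, are:

  0-simplices (9): A, B, D, E, F, G, J, L, M
  1-simplices (27): AD, AE, AF, AG, AL, AM, BE, BF, BG, BJ, BL, BM, DE, DF, DG, DJ, DM, EF, EJ, EL, FG, FM, GJ, GL, JL, JM, LM
  2-simplices (18): ADG, ADM, AEF, AEL, AFG, ALM, BEJ, BEL, BFG, BFM, BGL, BJM, DEF, DEJ, DFM, DGJ, GJL, JLM

Hence C_0 ≅ Z^9, C_1 ≅ Z^27, C_2 ≅ Z^18.

The boundary map ∂_1: C_1 → C_0 maps an edge to its endpoints' difference, ∂[p,q] = q − p. For instance
  ∂FM = M − F.
This gives a 9×27 integer matrix of rank 8; reducing to Smith normal form yields diagonal entries (1,1,1,1,1,1,1,1).

The boundary map ∂_2: C_2 → C_1 maps a triangle to the signed sum of its edges. For instance
  ∂AFG = FG − AG + AF,
  ∂BFG = FG − BG + BF.
The resulting 27×18 matrix has rank 18, and its Smith normal form has invariant factors (1,1,1,1,1,1,1,1,1,1,1,1,1,1,1,1,1,2).

Reading off H_k = ker ∂_k / im ∂_{k+1}:

  H_0: rank C_0 − rank ∂_1 = 9 − 8 = 1, and the invariant factors of ∂_1 are all 1, so H_0 ≅ Z.
  H_1: rank ker ∂_1 − rank ∂_2 = (27 − 8) − 18 = 1, and ∂_2 has invariant factor 2 > 1, so H_1 ≅ Z ⊕ Z/2.
  H_2: rank ker ∂_2 − rank ∂_3 = (18 − 18) − 0 = 0, and there is no ∂_3, so H_2 ≅ 0.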